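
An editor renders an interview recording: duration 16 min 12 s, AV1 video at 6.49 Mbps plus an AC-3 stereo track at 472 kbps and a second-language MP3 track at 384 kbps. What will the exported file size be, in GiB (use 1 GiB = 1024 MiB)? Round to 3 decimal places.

0.831 GiB

16 min 12 s = 972 s
Audio total: 472 + 384 = 856 kbps = 0.856 Mbps.
Total bitrate: 6.49 + 0.856 = 7.346 Mbps.
Stream data: 7.346 Mbps × 972 s = 7140.3 Mb.
7,140 Mb = 892,539,000 bytes ÷ 1,073,741,824 = 0.8312 GiB.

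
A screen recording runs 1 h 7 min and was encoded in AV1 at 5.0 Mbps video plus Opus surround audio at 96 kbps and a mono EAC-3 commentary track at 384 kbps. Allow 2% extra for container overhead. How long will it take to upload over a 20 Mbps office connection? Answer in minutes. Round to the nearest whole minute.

19 minutes

1 h 7 min = 67 min = 4020 s
Audio total: 96 + 384 = 480 kbps = 0.480 Mbps.
Total bitrate: 5.480 Mbps.
File: 5.480 Mbps × 4020 s = 22029.6 Mb.
With 2% container overhead: ×1.02. → 22470.2 Mb.
At 20 Mbps: 22470.2 / 20 = 1123.5 s ≈ 18.7 minutes.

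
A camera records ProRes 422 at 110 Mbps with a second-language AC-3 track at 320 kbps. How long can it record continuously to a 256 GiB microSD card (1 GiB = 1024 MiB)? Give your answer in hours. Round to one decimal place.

5.5 hours

Audio: 320 kbps = 0.320 Mbps.
Total bitrate: 110 + 0.320 = 110.320 Mbps.
Capacity: 256 GiB = 2,199,023 Mb.
Recording time: 2,199,023 / 110.320 = 19,933 s ≈ 5.54 hours.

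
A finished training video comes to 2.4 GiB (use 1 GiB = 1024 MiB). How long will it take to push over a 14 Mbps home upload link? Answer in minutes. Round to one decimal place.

24.5 minutes

File: 2.4 GiB = 20615.8 Mb.
At 14 Mbps: 20615.8 / 14 = 1472.6 s ≈ 24.5 minutes.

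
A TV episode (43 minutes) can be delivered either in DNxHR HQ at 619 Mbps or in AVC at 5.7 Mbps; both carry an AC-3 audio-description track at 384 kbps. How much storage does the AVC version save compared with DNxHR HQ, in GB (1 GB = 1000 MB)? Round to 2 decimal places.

43 min = 2580 s
Audio: 384 kbps = 0.384 Mbps.
DNxHR HQ: 619.384 Mbps × 2580 s = 1598010.7 Mb = 199.751 GB.
AVC: 6.084 Mbps × 2580 s = 15696.7 Mb = 1.962 GB.
Saving: 199.751 − 1.962 = 197.789 GB.

197.79 GB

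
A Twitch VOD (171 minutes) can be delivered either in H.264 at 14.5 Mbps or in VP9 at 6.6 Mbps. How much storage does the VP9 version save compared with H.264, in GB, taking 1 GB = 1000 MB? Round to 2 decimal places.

10.13 GB

171 min = 10260 s
H.264: 14.500 Mbps × 10260 s = 148770.0 Mb = 18.596 GB.
VP9: 6.600 Mbps × 10260 s = 67716.0 Mb = 8.464 GB.
Saving: 18.596 − 8.464 = 10.132 GB.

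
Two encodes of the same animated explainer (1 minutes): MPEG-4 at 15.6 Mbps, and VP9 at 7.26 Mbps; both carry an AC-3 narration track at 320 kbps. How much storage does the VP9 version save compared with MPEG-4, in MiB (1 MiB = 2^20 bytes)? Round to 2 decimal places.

59.65 MiB

Audio: 320 kbps = 0.320 Mbps.
MPEG-4: 15.920 Mbps × 60 s = 955.2 Mb = 113.869 MiB.
VP9: 7.580 Mbps × 60 s = 454.8 Mb = 54.216 MiB.
Saving: 113.869 − 54.216 = 59.652 MiB.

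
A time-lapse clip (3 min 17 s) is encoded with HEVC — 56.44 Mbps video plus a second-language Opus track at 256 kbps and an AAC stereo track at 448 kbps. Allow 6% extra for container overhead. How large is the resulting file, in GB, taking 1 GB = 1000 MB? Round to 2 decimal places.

3 min 17 s = 197 s
Audio total: 256 + 448 = 704 kbps = 0.704 Mbps.
Total bitrate: 56.44 + 0.704 = 57.144 Mbps.
Stream data: 57.144 Mbps × 197 s = 11257.4 Mb.
With 6% container overhead: ×1.06.
11,933 Mb ÷ 8 = 1,492 MB → 1.492 GB.

1.49 GB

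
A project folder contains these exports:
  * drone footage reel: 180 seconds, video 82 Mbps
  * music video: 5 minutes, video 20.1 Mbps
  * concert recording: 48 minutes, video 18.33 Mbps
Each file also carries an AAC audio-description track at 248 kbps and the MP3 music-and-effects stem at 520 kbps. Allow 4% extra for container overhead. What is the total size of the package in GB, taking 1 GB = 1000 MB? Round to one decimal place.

9.9 GB

Audio total: 248 + 520 = 768 kbps = 0.768 Mbps.
drone footage reel: 82.768 Mbps × 180 s × 1.04 = 15494.2 Mb
music video: 20.868 Mbps × 300 s × 1.04 = 6510.8 Mb
concert recording: 19.098 Mbps × 2880 s × 1.04 = 57202.3 Mb
Total: 79207.3 Mb = 9900.9 MB.
= 9.901 GB.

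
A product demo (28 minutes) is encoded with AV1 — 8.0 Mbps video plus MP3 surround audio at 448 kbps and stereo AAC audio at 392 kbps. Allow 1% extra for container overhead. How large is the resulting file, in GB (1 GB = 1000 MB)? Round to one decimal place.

28 min = 1680 s
Audio total: 448 + 392 = 840 kbps = 0.840 Mbps.
Total bitrate: 8.0 + 0.840 = 8.840 Mbps.
Stream data: 8.840 Mbps × 1680 s = 14851.2 Mb.
With 1% container overhead: ×1.01.
15,000 Mb ÷ 8 = 1,875 MB → 1.875 GB.

1.9 GB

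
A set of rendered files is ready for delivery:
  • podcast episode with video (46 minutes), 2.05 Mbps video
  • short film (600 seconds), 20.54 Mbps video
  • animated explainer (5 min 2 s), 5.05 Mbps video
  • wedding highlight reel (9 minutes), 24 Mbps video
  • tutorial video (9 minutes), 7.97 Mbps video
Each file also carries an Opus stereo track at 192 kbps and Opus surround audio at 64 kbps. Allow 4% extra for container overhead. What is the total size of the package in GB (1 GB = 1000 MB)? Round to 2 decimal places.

4.94 GB

Audio total: 192 + 64 = 256 kbps = 0.256 Mbps.
podcast episode with video: 2.306 Mbps × 2760 s × 1.04 = 6619.1 Mb
short film: 20.796 Mbps × 600 s × 1.04 = 12976.7 Mb
animated explainer: 5.306 Mbps × 302 s × 1.04 = 1666.5 Mb
wedding highlight reel: 24.256 Mbps × 540 s × 1.04 = 13622.2 Mb
tutorial video: 8.226 Mbps × 540 s × 1.04 = 4619.7 Mb
Total: 39504.2 Mb = 4938.0 MB.
= 4.938 GB.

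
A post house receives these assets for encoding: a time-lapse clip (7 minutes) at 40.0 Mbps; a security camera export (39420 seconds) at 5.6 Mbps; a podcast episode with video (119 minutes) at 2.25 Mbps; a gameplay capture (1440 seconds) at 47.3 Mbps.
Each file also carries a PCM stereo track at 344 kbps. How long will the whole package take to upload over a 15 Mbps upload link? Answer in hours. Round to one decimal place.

Audio: 344 kbps = 0.344 Mbps.
time-lapse clip: 40.344 Mbps × 420 s = 16944.5 Mb
security camera export: 5.944 Mbps × 39420 s = 234312.5 Mb
podcast episode with video: 2.594 Mbps × 7140 s = 18521.2 Mb
gameplay capture: 47.644 Mbps × 1440 s = 68607.4 Mb
Total: 338385.5 Mb = 42298.2 MB.
At 15 Mbps: 338385.5 / 15 = 22559 s ≈ 6.27 hours.

6.3 hours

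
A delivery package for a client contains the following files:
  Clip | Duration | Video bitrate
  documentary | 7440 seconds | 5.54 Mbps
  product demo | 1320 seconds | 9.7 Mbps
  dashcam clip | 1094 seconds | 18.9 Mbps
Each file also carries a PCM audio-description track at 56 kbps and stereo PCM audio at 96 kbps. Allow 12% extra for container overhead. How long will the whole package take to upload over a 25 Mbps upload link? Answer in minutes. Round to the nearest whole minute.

Audio total: 56 + 96 = 152 kbps = 0.152 Mbps.
documentary: 5.692 Mbps × 7440 s × 1.12 = 47430.3 Mb
product demo: 9.852 Mbps × 1320 s × 1.12 = 14565.2 Mb
dashcam clip: 19.052 Mbps × 1094 s × 1.12 = 23344.0 Mb
Total: 85339.5 Mb = 10667.4 MB.
At 25 Mbps: 85339.5 / 25 = 3414 s ≈ 56.9 minutes.

57 minutes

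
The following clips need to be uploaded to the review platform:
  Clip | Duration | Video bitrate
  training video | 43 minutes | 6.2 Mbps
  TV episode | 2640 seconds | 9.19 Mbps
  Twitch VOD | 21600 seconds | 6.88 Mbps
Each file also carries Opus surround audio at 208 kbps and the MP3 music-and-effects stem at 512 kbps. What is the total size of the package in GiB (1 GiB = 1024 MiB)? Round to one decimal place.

24.2 GiB

Audio total: 208 + 512 = 720 kbps = 0.720 Mbps.
training video: 6.920 Mbps × 2580 s = 17853.6 Mb
TV episode: 9.910 Mbps × 2640 s = 26162.4 Mb
Twitch VOD: 7.600 Mbps × 21600 s = 164160.0 Mb
Total: 208176.0 Mb = 26022.0 MB.
= 24.23 GiB.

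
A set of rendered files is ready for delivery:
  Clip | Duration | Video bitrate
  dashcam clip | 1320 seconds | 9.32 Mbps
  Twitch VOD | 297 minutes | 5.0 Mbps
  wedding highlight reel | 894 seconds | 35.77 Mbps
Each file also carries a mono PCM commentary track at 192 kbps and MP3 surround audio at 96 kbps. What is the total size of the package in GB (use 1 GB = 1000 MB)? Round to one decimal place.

17.4 GB

Audio total: 192 + 96 = 288 kbps = 0.288 Mbps.
dashcam clip: 9.608 Mbps × 1320 s = 12682.6 Mb
Twitch VOD: 5.288 Mbps × 17820 s = 94232.2 Mb
wedding highlight reel: 36.058 Mbps × 894 s = 32235.9 Mb
Total: 139150.6 Mb = 17393.8 MB.
= 17.39 GB.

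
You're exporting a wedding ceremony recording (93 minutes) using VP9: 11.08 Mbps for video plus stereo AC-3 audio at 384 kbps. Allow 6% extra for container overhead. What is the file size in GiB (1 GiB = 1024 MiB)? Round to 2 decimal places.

7.89 GiB

93 min = 5580 s
Audio: 384 kbps = 0.384 Mbps.
Total bitrate: 11.08 + 0.384 = 11.464 Mbps.
Stream data: 11.464 Mbps × 5580 s = 63969.1 Mb.
With 6% container overhead: ×1.06.
67,807 Mb = 8,475,908,400 bytes ÷ 1,073,741,824 = 7.894 GiB.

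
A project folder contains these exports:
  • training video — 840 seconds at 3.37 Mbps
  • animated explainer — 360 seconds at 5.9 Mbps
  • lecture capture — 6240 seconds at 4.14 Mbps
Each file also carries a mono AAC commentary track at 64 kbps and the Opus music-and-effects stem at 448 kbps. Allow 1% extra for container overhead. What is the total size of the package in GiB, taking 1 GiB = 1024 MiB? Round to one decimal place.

Audio total: 64 + 448 = 512 kbps = 0.512 Mbps.
training video: 3.882 Mbps × 840 s × 1.01 = 3293.5 Mb
animated explainer: 6.412 Mbps × 360 s × 1.01 = 2331.4 Mb
lecture capture: 4.652 Mbps × 6240 s × 1.01 = 29318.8 Mb
Total: 34943.7 Mb = 4368.0 MB.
= 4.068 GiB.

4.1 GiB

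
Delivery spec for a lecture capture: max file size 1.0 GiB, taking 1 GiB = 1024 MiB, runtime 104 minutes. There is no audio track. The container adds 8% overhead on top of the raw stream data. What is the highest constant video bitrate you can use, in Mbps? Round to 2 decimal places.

1.27 Mbps

Budget: 1.0 GiB = 8589.9 Mb.
Stream payload after overhead: 8589.9 / 1.08 = 7953.6 Mb.
104 min = 6240 s
Total bitrate budget: 7953.6 Mb / 6240 s = 1.275 Mbps.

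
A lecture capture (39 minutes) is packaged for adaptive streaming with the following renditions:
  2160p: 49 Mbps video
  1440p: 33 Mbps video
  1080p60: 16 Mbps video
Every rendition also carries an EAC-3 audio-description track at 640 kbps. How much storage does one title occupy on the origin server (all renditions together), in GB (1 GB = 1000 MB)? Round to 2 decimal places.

29.23 GB

39 min = 2340 s
Audio: 640 kbps = 0.640 Mbps.
Sum of rendition bitrates: (49+0.640) + (33+0.640) + (16+0.640) = 99.920 Mbps.
× 2340 s = 233,813 Mb = 29,227 MB = 29.23 GB.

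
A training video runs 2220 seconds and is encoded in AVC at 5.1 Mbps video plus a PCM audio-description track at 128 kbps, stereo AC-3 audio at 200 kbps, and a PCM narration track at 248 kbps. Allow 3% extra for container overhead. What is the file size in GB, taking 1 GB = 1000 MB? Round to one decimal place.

Audio total: 128 + 200 + 248 = 576 kbps = 0.576 Mbps.
Total bitrate: 5.1 + 0.576 = 5.676 Mbps.
Stream data: 5.676 Mbps × 2220 s = 12600.7 Mb.
With 3% container overhead: ×1.03.
12,979 Mb ÷ 8 = 1,622 MB → 1.622 GB.

1.6 GB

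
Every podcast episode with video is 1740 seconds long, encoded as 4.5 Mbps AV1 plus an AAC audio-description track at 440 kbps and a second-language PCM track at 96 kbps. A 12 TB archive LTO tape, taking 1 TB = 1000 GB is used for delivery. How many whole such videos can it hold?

Audio total: 440 + 96 = 536 kbps = 0.536 Mbps.
Total bitrate: 5.036 Mbps.
Per item: 5.036 Mbps × 1740 s = 8,763 Mb = 1,095 MB.
Capacity: 12 TB = 96,000,000 Mb; 10955.60 items → 10955 complete.

10955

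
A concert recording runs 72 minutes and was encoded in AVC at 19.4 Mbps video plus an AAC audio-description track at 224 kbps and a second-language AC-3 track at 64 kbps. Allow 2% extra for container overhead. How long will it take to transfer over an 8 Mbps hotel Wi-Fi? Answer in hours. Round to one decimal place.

3.0 hours

72 min = 4320 s
Audio total: 224 + 64 = 288 kbps = 0.288 Mbps.
Total bitrate: 19.688 Mbps.
File: 19.688 Mbps × 4320 s = 85052.2 Mb.
With 2% container overhead: ×1.02. → 86753.2 Mb.
At 8 Mbps: 86753.2 / 8 = 10844.2 s ≈ 3.01 hours.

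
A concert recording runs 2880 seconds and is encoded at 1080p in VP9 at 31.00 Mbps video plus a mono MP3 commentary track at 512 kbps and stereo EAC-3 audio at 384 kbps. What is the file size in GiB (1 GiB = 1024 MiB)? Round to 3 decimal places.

Audio total: 512 + 384 = 896 kbps = 0.896 Mbps.
Total bitrate: 31.00 + 0.896 = 31.896 Mbps.
Stream data: 31.896 Mbps × 2880 s = 91860.5 Mb.
91,860 Mb = 11,482,560,000 bytes ÷ 1,073,741,824 = 10.69 GiB.

10.694 GiB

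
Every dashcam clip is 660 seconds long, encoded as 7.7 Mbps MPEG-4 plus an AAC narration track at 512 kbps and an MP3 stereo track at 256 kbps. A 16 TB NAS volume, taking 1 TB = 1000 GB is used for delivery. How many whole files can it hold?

22902

Audio total: 512 + 256 = 768 kbps = 0.768 Mbps.
Total bitrate: 8.468 Mbps.
Per item: 8.468 Mbps × 660 s = 5,589 Mb = 698.6 MB.
Capacity: 16 TB = 128,000,000 Mb; 22902.62 items → 22902 complete.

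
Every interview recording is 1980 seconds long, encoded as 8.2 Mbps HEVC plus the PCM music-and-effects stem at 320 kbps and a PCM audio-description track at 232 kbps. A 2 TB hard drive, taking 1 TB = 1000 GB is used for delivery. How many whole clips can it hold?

923

Audio total: 320 + 232 = 552 kbps = 0.552 Mbps.
Total bitrate: 8.752 Mbps.
Per item: 8.752 Mbps × 1980 s = 17,329 Mb = 2,166 MB.
Capacity: 2 TB = 16,000,000 Mb; 923.31 items → 923 complete.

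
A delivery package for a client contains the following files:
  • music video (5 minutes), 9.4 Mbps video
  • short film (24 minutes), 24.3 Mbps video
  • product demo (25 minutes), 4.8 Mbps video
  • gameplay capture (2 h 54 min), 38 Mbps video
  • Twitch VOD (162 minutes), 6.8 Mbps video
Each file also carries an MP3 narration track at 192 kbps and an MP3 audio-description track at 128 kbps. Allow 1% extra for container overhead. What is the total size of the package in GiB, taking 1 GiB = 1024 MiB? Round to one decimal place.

60.6 GiB

Audio total: 192 + 128 = 320 kbps = 0.320 Mbps.
music video: 9.720 Mbps × 300 s × 1.01 = 2945.2 Mb
short film: 24.620 Mbps × 1440 s × 1.01 = 35807.3 Mb
product demo: 5.120 Mbps × 1500 s × 1.01 = 7756.8 Mb
gameplay capture: 38.320 Mbps × 10440 s × 1.01 = 404061.4 Mb
Twitch VOD: 7.120 Mbps × 9720 s × 1.01 = 69898.5 Mb
Total: 520469.2 Mb = 65058.6 MB.
= 60.59 GiB.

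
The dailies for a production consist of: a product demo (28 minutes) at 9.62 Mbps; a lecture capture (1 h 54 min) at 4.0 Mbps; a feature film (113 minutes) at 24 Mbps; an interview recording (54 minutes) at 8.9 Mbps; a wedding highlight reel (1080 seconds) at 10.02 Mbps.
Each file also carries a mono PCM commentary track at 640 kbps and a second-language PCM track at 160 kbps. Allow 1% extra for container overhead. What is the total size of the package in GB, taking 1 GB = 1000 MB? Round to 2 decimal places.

Audio total: 640 + 160 = 800 kbps = 0.800 Mbps.
product demo: 10.420 Mbps × 1680 s × 1.01 = 17680.7 Mb
lecture capture: 4.800 Mbps × 6840 s × 1.01 = 33160.3 Mb
feature film: 24.800 Mbps × 6780 s × 1.01 = 169825.4 Mb
interview recording: 9.700 Mbps × 3240 s × 1.01 = 31742.3 Mb
wedding highlight reel: 10.820 Mbps × 1080 s × 1.01 = 11802.5 Mb
Total: 264211.2 Mb = 33026.4 MB.
= 33.03 GB.

33.03 GB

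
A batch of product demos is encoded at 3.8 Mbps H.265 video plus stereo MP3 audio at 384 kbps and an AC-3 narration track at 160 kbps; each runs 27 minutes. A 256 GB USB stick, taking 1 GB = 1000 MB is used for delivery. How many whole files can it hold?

291

27 min = 1620 s
Audio total: 384 + 160 = 544 kbps = 0.544 Mbps.
Total bitrate: 4.344 Mbps.
Per item: 4.344 Mbps × 1620 s = 7,037 Mb = 879.7 MB.
Capacity: 256 GB = 2,048,000 Mb; 291.02 items → 291 complete.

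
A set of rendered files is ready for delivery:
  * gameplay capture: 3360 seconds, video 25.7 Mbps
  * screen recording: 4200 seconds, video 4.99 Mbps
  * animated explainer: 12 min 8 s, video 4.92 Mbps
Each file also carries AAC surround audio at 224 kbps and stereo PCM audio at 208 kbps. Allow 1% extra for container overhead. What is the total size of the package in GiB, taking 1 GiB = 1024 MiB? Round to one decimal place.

Audio total: 224 + 208 = 432 kbps = 0.432 Mbps.
gameplay capture: 26.132 Mbps × 3360 s × 1.01 = 88681.6 Mb
screen recording: 5.422 Mbps × 4200 s × 1.01 = 23000.1 Mb
animated explainer: 5.352 Mbps × 728 s × 1.01 = 3935.2 Mb
Total: 115616.9 Mb = 14452.1 MB.
= 13.46 GiB.

13.5 GiB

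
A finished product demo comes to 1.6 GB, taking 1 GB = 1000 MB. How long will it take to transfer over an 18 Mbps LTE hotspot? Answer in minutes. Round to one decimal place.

11.9 minutes

File: 1.6 GB = 12800.0 Mb.
At 18 Mbps: 12800.0 / 18 = 711.1 s ≈ 11.9 minutes.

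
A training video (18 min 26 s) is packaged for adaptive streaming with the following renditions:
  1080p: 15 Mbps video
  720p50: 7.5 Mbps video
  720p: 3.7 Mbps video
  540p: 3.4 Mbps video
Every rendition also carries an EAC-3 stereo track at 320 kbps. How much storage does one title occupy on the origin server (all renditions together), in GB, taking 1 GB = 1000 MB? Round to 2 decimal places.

4.27 GB

18 min 26 s = 1106 s
Audio: 320 kbps = 0.320 Mbps.
Sum of rendition bitrates: (15+0.320) + (7.5+0.320) + (3.7+0.320) + (3.4+0.320) = 30.880 Mbps.
× 1106 s = 34,153 Mb = 4,269 MB = 4.269 GB.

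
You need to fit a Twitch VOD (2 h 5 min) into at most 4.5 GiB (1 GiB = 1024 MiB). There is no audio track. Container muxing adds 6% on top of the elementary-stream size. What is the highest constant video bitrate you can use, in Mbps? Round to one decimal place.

Budget: 4.5 GiB = 38654.7 Mb.
Stream payload after overhead: 38654.7 / 1.06 = 36466.7 Mb.
2 h 5 min = 125 min = 7500 s
Total bitrate budget: 36466.7 Mb / 7500 s = 4.862 Mbps.

4.9 Mbps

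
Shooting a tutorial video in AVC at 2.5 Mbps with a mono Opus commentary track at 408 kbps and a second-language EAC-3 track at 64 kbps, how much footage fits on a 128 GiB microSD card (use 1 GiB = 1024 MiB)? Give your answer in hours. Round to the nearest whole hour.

Audio total: 408 + 64 = 472 kbps = 0.472 Mbps.
Total bitrate: 2.5 + 0.472 = 2.972 Mbps.
Capacity: 128 GiB = 1,099,512 Mb.
Recording time: 1,099,512 / 2.972 = 369,957 s ≈ 103 hours.

103 hours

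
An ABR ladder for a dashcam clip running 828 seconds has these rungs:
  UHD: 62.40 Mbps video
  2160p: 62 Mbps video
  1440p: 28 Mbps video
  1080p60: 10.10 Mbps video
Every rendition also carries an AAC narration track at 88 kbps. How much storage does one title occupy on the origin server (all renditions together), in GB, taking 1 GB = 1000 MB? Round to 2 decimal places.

Audio: 88 kbps = 0.088 Mbps.
Sum of rendition bitrates: (62.40+0.088) + (62+0.088) + (28+0.088) + (10.10+0.088) = 162.852 Mbps.
× 828 s = 134,841 Mb = 16,855 MB = 16.86 GB.

16.86 GB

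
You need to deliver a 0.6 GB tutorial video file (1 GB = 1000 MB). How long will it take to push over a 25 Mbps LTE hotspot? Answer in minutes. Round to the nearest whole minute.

3 minutes

File: 0.6 GB = 4800.0 Mb.
At 25 Mbps: 4800.0 / 25 = 192.0 s ≈ 3.2 minutes.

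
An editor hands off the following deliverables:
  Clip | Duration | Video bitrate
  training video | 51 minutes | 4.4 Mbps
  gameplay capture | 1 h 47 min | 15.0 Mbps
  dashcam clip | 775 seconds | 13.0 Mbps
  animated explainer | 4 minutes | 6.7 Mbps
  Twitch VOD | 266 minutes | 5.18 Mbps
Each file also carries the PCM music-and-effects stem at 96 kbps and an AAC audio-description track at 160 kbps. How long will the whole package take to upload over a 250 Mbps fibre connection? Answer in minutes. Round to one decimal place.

14.1 minutes

Audio total: 96 + 160 = 256 kbps = 0.256 Mbps.
training video: 4.656 Mbps × 3060 s = 14247.4 Mb
gameplay capture: 15.256 Mbps × 6420 s = 97943.5 Mb
dashcam clip: 13.256 Mbps × 775 s = 10273.4 Mb
animated explainer: 6.956 Mbps × 240 s = 1669.4 Mb
Twitch VOD: 5.436 Mbps × 15960 s = 86758.6 Mb
Total: 210892.3 Mb = 26361.5 MB.
At 250 Mbps: 210892.3 / 250 = 844 s ≈ 14.1 minutes.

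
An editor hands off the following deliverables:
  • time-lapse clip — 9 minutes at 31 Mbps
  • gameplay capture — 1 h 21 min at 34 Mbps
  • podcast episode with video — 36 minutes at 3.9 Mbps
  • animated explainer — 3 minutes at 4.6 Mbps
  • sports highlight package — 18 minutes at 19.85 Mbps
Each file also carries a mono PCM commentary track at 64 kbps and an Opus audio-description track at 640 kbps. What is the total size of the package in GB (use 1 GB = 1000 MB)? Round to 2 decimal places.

27.36 GB

Audio total: 64 + 640 = 704 kbps = 0.704 Mbps.
time-lapse clip: 31.704 Mbps × 540 s = 17120.2 Mb
gameplay capture: 34.704 Mbps × 4860 s = 168661.4 Mb
podcast episode with video: 4.604 Mbps × 2160 s = 9944.6 Mb
animated explainer: 5.304 Mbps × 180 s = 954.7 Mb
sports highlight package: 20.554 Mbps × 1080 s = 22198.3 Mb
Total: 218879.3 Mb = 27359.9 MB.
= 27.36 GB.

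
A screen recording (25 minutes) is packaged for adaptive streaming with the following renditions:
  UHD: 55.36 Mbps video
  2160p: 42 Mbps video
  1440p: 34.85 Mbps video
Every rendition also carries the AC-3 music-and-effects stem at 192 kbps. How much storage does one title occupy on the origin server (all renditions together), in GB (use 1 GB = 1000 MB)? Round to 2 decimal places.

24.90 GB

25 min = 1500 s
Audio: 192 kbps = 0.192 Mbps.
Sum of rendition bitrates: (55.36+0.192) + (42+0.192) + (34.85+0.192) = 132.786 Mbps.
× 1500 s = 199,179 Mb = 24,897 MB = 24.90 GB.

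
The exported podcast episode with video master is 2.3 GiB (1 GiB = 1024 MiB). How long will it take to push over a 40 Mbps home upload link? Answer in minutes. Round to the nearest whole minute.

File: 2.3 GiB = 19756.8 Mb.
At 40 Mbps: 19756.8 / 40 = 493.9 s ≈ 8.23 minutes.

8 minutes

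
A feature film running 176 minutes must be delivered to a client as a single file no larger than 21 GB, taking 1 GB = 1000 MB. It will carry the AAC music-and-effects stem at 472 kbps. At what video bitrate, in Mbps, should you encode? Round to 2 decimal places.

15.44 Mbps

Budget: 21 GB = 168000.0 Mb.
176 min = 10560 s
Total bitrate budget: 168000.0 Mb / 10560 s = 15.909 Mbps.
Audio: 472 kbps = 0.472 Mbps.
Video: 15.909 − 0.472 = 15.437 Mbps.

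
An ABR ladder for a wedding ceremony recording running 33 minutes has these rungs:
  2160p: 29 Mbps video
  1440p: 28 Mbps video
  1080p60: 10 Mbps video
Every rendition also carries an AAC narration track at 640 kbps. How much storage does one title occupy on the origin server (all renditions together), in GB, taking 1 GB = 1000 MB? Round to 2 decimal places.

33 min = 1980 s
Audio: 640 kbps = 0.640 Mbps.
Sum of rendition bitrates: (29+0.640) + (28+0.640) + (10+0.640) = 68.920 Mbps.
× 1980 s = 136,462 Mb = 17,058 MB = 17.06 GB.

17.06 GB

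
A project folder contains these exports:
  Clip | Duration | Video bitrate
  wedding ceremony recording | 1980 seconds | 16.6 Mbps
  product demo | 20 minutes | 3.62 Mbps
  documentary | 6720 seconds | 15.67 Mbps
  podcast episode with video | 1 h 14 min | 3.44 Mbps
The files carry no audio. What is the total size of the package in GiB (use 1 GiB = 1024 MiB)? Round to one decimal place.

wedding ceremony recording: 16.600 Mbps × 1980 s = 32868.0 Mb
product demo: 3.620 Mbps × 1200 s = 4344.0 Mb
documentary: 15.670 Mbps × 6720 s = 105302.4 Mb
podcast episode with video: 3.440 Mbps × 4440 s = 15273.6 Mb
Total: 157788.0 Mb = 19723.5 MB.
= 18.37 GiB.

18.4 GiB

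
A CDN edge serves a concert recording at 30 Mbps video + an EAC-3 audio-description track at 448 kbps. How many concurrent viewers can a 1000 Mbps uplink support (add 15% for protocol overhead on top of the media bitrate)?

Audio: 448 kbps = 0.448 Mbps.
Per-viewer media rate: 30.448 Mbps.
On the wire with 15% overhead: 35.015 Mbps.
1000 Mbps = 1,000 Mbps; 1,000 / 35.015 = 28.56 → 28 viewers.

28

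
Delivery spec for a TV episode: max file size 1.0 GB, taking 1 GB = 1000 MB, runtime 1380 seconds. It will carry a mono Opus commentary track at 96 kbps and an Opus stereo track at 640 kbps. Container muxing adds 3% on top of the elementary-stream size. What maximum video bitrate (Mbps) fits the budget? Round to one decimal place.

4.9 Mbps

Budget: 1.0 GB = 8000.0 Mb.
Stream payload after overhead: 8000.0 / 1.03 = 7767.0 Mb.
Total bitrate budget: 7767.0 Mb / 1380 s = 5.628 Mbps.
Audio total: 96 + 640 = 736 kbps = 0.736 Mbps.
Video: 5.628 − 0.736 = 4.892 Mbps.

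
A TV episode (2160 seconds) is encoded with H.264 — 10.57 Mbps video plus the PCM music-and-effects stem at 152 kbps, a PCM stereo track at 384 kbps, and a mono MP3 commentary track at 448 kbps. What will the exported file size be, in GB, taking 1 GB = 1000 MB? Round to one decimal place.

3.1 GB

Audio total: 152 + 384 + 448 = 984 kbps = 0.984 Mbps.
Total bitrate: 10.57 + 0.984 = 11.554 Mbps.
Stream data: 11.554 Mbps × 2160 s = 24956.6 Mb.
24,957 Mb ÷ 8 = 3,120 MB → 3.120 GB.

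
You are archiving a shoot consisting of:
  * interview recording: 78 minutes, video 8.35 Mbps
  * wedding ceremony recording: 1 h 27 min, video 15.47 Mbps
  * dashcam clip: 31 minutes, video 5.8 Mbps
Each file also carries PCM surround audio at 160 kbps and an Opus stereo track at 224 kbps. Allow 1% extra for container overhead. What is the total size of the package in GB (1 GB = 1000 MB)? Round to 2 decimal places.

17.06 GB

Audio total: 160 + 224 = 384 kbps = 0.384 Mbps.
interview recording: 8.734 Mbps × 4680 s × 1.01 = 41283.9 Mb
wedding ceremony recording: 15.854 Mbps × 5220 s × 1.01 = 83585.5 Mb
dashcam clip: 6.184 Mbps × 1860 s × 1.01 = 11617.3 Mb
Total: 136486.6 Mb = 17060.8 MB.
= 17.06 GB.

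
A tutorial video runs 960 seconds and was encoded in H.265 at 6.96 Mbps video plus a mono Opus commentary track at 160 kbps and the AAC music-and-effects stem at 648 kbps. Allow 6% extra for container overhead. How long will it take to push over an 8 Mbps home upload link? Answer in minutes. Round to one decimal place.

16.5 minutes

Audio total: 160 + 648 = 808 kbps = 0.808 Mbps.
Total bitrate: 7.768 Mbps.
File: 7.768 Mbps × 960 s = 7457.3 Mb.
With 6% container overhead: ×1.06. → 7904.7 Mb.
At 8 Mbps: 7904.7 / 8 = 988.1 s ≈ 16.5 minutes.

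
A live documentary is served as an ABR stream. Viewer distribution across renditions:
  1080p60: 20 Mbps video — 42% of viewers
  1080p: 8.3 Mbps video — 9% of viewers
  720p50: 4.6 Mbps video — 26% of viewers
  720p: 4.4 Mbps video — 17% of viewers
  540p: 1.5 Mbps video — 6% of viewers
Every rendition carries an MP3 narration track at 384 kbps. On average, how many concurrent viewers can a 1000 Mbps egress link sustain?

Audio: 384 kbps = 0.384 Mbps.
Average per-viewer bitrate: 0.42×20.384 + 0.09×8.684 + 0.26×4.984 + 0.17×4.784 + 0.06×1.884 = 11.565 Mbps.
1000 Mbps = 1,000 Mbps; 1,000 / 11.565 = 86.47 → 86.

86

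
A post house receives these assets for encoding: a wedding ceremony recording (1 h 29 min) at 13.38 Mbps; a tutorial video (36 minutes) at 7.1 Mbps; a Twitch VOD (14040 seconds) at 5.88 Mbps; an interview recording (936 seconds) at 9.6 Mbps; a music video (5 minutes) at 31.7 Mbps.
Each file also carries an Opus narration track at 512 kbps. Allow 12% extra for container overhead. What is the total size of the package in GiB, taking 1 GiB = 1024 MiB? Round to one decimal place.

26.0 GiB

Audio: 512 kbps = 0.512 Mbps.
wedding ceremony recording: 13.892 Mbps × 5340 s × 1.12 = 83085.3 Mb
tutorial video: 7.612 Mbps × 2160 s × 1.12 = 18415.0 Mb
Twitch VOD: 6.392 Mbps × 14040 s × 1.12 = 100512.9 Mb
interview recording: 10.112 Mbps × 936 s × 1.12 = 10600.6 Mb
music video: 32.212 Mbps × 300 s × 1.12 = 10823.2 Mb
Total: 223437.0 Mb = 27929.6 MB.
= 26.01 GiB.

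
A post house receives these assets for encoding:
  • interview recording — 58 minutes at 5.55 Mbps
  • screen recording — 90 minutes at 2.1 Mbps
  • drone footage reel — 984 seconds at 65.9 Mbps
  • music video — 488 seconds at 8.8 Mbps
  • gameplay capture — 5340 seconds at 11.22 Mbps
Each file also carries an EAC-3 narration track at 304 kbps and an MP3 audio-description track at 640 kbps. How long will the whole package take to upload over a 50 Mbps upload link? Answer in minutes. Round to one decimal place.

58.2 minutes

Audio total: 304 + 640 = 944 kbps = 0.944 Mbps.
interview recording: 6.494 Mbps × 3480 s = 22599.1 Mb
screen recording: 3.044 Mbps × 5400 s = 16437.6 Mb
drone footage reel: 66.844 Mbps × 984 s = 65774.5 Mb
music video: 9.744 Mbps × 488 s = 4755.1 Mb
gameplay capture: 12.164 Mbps × 5340 s = 64955.8 Mb
Total: 174522.0 Mb = 21815.3 MB.
At 50 Mbps: 174522.0 / 50 = 3490 s ≈ 58.2 minutes.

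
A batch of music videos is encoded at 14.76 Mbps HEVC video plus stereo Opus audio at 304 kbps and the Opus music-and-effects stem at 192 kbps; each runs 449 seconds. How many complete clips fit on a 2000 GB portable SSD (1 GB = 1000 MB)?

2335

Audio total: 304 + 192 = 496 kbps = 0.496 Mbps.
Total bitrate: 15.256 Mbps.
Per item: 15.256 Mbps × 449 s = 6,850 Mb = 856.2 MB.
Capacity: 2000 GB = 16,000,000 Mb; 2335.79 items → 2335 complete.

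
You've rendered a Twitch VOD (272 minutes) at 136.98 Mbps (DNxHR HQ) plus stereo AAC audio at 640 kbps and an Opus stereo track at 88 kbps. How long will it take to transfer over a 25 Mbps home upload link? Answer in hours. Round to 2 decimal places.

24.97 hours

272 min = 16320 s
Audio total: 640 + 88 = 728 kbps = 0.728 Mbps.
Total bitrate: 137.708 Mbps.
File: 137.708 Mbps × 16320 s = 2247394.6 Mb.
At 25 Mbps: 2247394.6 / 25 = 89895.8 s ≈ 25 hours.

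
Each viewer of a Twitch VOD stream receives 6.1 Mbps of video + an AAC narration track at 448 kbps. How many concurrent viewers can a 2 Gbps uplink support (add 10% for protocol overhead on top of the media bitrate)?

277

Audio: 448 kbps = 0.448 Mbps.
Per-viewer media rate: 6.548 Mbps.
On the wire with 10% overhead: 7.203 Mbps.
2 Gbps = 2,000 Mbps; 2,000 / 7.203 = 277.67 → 277 viewers.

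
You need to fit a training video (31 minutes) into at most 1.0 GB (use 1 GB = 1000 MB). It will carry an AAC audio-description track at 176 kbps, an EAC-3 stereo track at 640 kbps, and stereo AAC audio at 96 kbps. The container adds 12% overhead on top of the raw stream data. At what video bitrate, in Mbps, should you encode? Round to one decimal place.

Budget: 1.0 GB = 8000.0 Mb.
Stream payload after overhead: 8000.0 / 1.12 = 7142.9 Mb.
31 min = 1860 s
Total bitrate budget: 7142.9 Mb / 1860 s = 3.840 Mbps.
Audio total: 176 + 640 + 96 = 912 kbps = 0.912 Mbps.
Video: 3.840 − 0.912 = 2.928 Mbps.

2.9 Mbps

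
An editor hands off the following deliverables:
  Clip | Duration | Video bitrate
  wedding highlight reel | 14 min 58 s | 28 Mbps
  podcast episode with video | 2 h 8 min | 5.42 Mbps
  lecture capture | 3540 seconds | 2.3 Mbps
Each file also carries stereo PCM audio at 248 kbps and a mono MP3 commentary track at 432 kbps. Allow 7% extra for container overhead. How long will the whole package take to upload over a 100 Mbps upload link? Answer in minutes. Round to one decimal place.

Audio total: 248 + 432 = 680 kbps = 0.680 Mbps.
wedding highlight reel: 28.680 Mbps × 898 s × 1.07 = 27557.5 Mb
podcast episode with video: 6.100 Mbps × 7680 s × 1.07 = 50127.4 Mb
lecture capture: 2.980 Mbps × 3540 s × 1.07 = 11287.6 Mb
Total: 88972.5 Mb = 11121.6 MB.
At 100 Mbps: 88972.5 / 100 = 890 s ≈ 14.8 minutes.

14.8 minutes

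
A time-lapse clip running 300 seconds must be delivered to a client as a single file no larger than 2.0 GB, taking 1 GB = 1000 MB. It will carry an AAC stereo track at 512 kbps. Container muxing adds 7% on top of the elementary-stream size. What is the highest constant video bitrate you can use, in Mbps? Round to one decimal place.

Budget: 2.0 GB = 16000.0 Mb.
Stream payload after overhead: 16000.0 / 1.07 = 14953.3 Mb.
Total bitrate budget: 14953.3 Mb / 300 s = 49.844 Mbps.
Audio: 512 kbps = 0.512 Mbps.
Video: 49.844 − 0.512 = 49.332 Mbps.

49.3 Mbps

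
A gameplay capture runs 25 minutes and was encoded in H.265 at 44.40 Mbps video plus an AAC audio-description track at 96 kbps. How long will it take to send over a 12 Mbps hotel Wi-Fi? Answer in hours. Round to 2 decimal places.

25 min = 1500 s
Audio: 96 kbps = 0.096 Mbps.
Total bitrate: 44.496 Mbps.
File: 44.496 Mbps × 1500 s = 66744.0 Mb.
At 12 Mbps: 66744.0 / 12 = 5562.0 s ≈ 1.54 hours.

1.55 hours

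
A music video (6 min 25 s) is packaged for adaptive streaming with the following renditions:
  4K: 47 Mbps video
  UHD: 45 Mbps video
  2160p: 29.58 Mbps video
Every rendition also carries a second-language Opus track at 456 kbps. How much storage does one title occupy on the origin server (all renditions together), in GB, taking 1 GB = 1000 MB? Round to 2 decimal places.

5.92 GB

6 min 25 s = 385 s
Audio: 456 kbps = 0.456 Mbps.
Sum of rendition bitrates: (47+0.456) + (45+0.456) + (29.58+0.456) = 122.948 Mbps.
× 385 s = 47,335 Mb = 5,917 MB = 5.917 GB.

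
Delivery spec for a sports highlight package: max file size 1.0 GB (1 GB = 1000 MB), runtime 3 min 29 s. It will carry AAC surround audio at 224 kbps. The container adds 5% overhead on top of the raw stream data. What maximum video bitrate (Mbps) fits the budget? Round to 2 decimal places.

36.23 Mbps

Budget: 1.0 GB = 8000.0 Mb.
Stream payload after overhead: 8000.0 / 1.05 = 7619.0 Mb.
3 min 29 s = 209 s
Total bitrate budget: 7619.0 Mb / 209 s = 36.455 Mbps.
Audio: 224 kbps = 0.224 Mbps.
Video: 36.455 − 0.224 = 36.231 Mbps.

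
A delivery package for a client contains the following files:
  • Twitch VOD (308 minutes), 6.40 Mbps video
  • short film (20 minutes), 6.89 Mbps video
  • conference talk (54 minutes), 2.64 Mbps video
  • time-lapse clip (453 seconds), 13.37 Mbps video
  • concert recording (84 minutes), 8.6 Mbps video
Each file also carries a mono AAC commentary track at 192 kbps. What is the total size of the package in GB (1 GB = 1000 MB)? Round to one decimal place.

Audio: 192 kbps = 0.192 Mbps.
Twitch VOD: 6.592 Mbps × 18480 s = 121820.2 Mb
short film: 7.082 Mbps × 1200 s = 8498.4 Mb
conference talk: 2.832 Mbps × 3240 s = 9175.7 Mb
time-lapse clip: 13.562 Mbps × 453 s = 6143.6 Mb
concert recording: 8.792 Mbps × 5040 s = 44311.7 Mb
Total: 189949.5 Mb = 23743.7 MB.
= 23.74 GB.

23.7 GB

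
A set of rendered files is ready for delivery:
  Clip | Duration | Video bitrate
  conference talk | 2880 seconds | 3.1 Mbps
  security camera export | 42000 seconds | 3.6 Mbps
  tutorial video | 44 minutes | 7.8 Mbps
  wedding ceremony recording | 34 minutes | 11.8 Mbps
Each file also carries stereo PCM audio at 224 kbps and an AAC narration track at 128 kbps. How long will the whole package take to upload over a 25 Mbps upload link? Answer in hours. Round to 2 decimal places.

Audio total: 224 + 128 = 352 kbps = 0.352 Mbps.
conference talk: 3.452 Mbps × 2880 s = 9941.8 Mb
security camera export: 3.952 Mbps × 42000 s = 165984.0 Mb
tutorial video: 8.152 Mbps × 2640 s = 21521.3 Mb
wedding ceremony recording: 12.152 Mbps × 2040 s = 24790.1 Mb
Total: 222237.1 Mb = 27779.6 MB.
At 25 Mbps: 222237.1 / 25 = 8889 s ≈ 2.47 hours.

2.47 hours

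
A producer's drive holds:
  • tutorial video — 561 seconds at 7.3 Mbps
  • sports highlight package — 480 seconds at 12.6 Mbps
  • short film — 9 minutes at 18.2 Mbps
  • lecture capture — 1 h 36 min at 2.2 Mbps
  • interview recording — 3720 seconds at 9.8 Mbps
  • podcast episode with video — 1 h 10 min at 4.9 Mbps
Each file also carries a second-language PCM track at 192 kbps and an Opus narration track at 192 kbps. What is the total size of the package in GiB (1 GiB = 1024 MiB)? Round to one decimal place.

Audio total: 192 + 192 = 384 kbps = 0.384 Mbps.
tutorial video: 7.684 Mbps × 561 s = 4310.7 Mb
sports highlight package: 12.984 Mbps × 480 s = 6232.3 Mb
short film: 18.584 Mbps × 540 s = 10035.4 Mb
lecture capture: 2.584 Mbps × 5760 s = 14883.8 Mb
interview recording: 10.184 Mbps × 3720 s = 37884.5 Mb
podcast episode with video: 5.284 Mbps × 4200 s = 22192.8 Mb
Total: 95539.5 Mb = 11942.4 MB.
= 11.12 GiB.

11.1 GiB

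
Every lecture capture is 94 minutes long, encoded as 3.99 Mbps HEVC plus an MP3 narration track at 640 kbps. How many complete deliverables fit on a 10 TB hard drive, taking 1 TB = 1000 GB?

94 min = 5640 s
Audio: 640 kbps = 0.640 Mbps.
Total bitrate: 4.630 Mbps.
Per item: 4.630 Mbps × 5640 s = 26,113 Mb = 3,264 MB.
Capacity: 10 TB = 80,000,000 Mb; 3063.58 items → 3063 complete.

3063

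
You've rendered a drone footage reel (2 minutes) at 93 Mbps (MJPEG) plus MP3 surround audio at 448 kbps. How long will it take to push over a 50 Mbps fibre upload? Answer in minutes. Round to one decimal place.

3.7 minutes

2 min = 120 s
Audio: 448 kbps = 0.448 Mbps.
Total bitrate: 93.448 Mbps.
File: 93.448 Mbps × 120 s = 11213.8 Mb.
At 50 Mbps: 11213.8 / 50 = 224.3 s ≈ 3.74 minutes.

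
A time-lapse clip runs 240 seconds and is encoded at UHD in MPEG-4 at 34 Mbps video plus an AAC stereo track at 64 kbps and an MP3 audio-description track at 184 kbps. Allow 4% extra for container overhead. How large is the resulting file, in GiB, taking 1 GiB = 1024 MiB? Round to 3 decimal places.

Audio total: 64 + 184 = 248 kbps = 0.248 Mbps.
Total bitrate: 34 + 0.248 = 34.248 Mbps.
Stream data: 34.248 Mbps × 240 s = 8219.5 Mb.
With 4% container overhead: ×1.04.
8,548 Mb = 1,068,537,600 bytes ÷ 1,073,741,824 = 0.9952 GiB.

0.995 GiB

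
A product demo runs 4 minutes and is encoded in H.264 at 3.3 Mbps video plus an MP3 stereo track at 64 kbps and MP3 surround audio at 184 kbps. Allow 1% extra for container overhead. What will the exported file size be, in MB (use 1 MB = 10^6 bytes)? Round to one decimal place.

107.5 MB

4 min = 240 s
Audio total: 64 + 184 = 248 kbps = 0.248 Mbps.
Total bitrate: 3.3 + 0.248 = 3.548 Mbps.
Stream data: 3.548 Mbps × 240 s = 851.5 Mb.
With 1% container overhead: ×1.01.
860.0 Mb ÷ 8 = 107.5 MB → 107.5 MB.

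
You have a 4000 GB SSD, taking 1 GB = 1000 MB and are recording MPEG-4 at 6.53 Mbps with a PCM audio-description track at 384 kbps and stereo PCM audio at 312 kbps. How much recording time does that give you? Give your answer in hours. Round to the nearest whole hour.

1230 hours

Audio total: 384 + 312 = 696 kbps = 0.696 Mbps.
Total bitrate: 6.53 + 0.696 = 7.226 Mbps.
Capacity: 4000 GB = 32,000,000 Mb.
Recording time: 32,000,000 / 7.226 = 4,428,453 s ≈ 1,230 hours.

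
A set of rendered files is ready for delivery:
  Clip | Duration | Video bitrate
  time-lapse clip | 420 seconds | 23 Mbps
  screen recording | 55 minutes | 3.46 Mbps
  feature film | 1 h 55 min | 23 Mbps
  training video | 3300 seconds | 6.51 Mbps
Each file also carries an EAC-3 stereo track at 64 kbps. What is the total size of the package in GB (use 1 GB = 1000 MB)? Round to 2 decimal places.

Audio: 64 kbps = 0.064 Mbps.
time-lapse clip: 23.064 Mbps × 420 s = 9686.9 Mb
screen recording: 3.524 Mbps × 3300 s = 11629.2 Mb
feature film: 23.064 Mbps × 6900 s = 159141.6 Mb
training video: 6.574 Mbps × 3300 s = 21694.2 Mb
Total: 202151.9 Mb = 25269.0 MB.
= 25.27 GB.

25.27 GB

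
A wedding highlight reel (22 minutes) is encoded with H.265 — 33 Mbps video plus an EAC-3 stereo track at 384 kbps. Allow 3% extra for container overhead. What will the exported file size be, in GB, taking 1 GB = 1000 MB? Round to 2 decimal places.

22 min = 1320 s
Audio: 384 kbps = 0.384 Mbps.
Total bitrate: 33 + 0.384 = 33.384 Mbps.
Stream data: 33.384 Mbps × 1320 s = 44066.9 Mb.
With 3% container overhead: ×1.03.
45,389 Mb ÷ 8 = 5,674 MB → 5.674 GB.

5.67 GB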